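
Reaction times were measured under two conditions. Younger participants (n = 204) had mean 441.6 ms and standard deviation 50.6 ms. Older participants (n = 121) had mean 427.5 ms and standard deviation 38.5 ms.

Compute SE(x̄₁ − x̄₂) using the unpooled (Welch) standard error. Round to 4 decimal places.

Standard errors of each mean: 50.6/√204 = 3.5427 and 38.5/√121 = 3.5000.
SE(x̄₁ − x̄₂) = √(3.5427² + 3.5000²) = 4.9800 for independent samples with unequal variances.

4.9800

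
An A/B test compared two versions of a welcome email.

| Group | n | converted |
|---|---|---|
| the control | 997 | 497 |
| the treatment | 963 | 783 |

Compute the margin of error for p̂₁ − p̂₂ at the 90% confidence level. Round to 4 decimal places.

Sample proportions: 497/997 = 0.4985, 783/963 = 0.8131.
Each SE is √(p̂(1−p̂)/n): √(0.4985·0.5015/997) = 0.01584 and √(0.8131·0.1869/963) = 0.01256.
SE(p̂₁ − p̂₂) = √(SE₁² + SE₂²) = √(0.0002509056 + 0.0001577536) = 0.02022, since the two samples are independent.
At 90% confidence z* = 1.645; margin = 1.645 × 0.02022 = 0.03326.

0.0333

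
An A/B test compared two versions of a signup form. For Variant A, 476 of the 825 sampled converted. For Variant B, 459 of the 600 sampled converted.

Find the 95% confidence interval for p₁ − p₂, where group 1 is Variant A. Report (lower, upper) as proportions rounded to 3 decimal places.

p̂₁ = 476/825 = 0.5770 and p̂₂ = 459/600 = 0.7650.
SE₁ = √(p̂₁(1−p̂₁)/n₁) = √(0.5770·0.4230/825) = 0.01720; SE₂ = √(0.7650·0.2350/600) = 0.01731.
Independent samples: SE of the difference = √(SE₁² + SE₂²) = √(0.00029584 + 0.0002996361) = 0.02440.
z* for 95% confidence is 1.960, so the margin of error is 1.960 × 0.02440 = 0.04782.
Point estimate p̂₁ − p̂₂ = 0.5770 − 0.7650 = -0.1880.
-0.1880 ± 0.04782 → (-0.236, -0.140).

(-0.236, -0.140)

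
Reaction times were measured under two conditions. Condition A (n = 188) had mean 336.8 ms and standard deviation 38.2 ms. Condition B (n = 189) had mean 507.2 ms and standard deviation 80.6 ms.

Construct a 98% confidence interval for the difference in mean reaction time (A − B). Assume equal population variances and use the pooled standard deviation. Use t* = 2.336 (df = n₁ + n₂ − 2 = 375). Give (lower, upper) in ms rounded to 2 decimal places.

(-185.59, -155.21)

s_p = √[((n₁−1)s₁² + (n₂−1)s₂²)/(n₁+n₂−2)] = √[(187·38.2² + 188·80.6²)/375] = 63.1230.
SE = 63.1230·√(1/188 + 1/189) = 6.5020.
With t* = 2.336, margin = 2.336 × 6.5020 = 15.1887.
x̄₁ − x̄₂ = 336.8 − 507.2 = -170.4000; interval -170.4000 ± 15.1887 = (-185.59, -155.21).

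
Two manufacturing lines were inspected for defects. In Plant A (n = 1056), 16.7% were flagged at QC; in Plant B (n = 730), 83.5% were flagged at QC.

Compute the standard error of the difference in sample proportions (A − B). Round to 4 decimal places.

The two standard errors are √(0.1670×0.8330/1056) = 0.01148 and √(0.8350×0.1650/730) = 0.01374.
Because the samples are independent, SE_diff = √(0.01148² + 0.01374²) = 0.01790.

0.0179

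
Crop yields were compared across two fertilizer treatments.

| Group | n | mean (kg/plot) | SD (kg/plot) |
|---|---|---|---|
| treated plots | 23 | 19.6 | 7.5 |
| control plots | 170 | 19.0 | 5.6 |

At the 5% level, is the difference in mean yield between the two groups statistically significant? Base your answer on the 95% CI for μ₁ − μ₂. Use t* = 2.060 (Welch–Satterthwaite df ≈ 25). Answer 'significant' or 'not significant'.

SE₁ = s₁/√n₁ = 7.5/√23 = 1.5639; SE₂ = 5.6/√170 = 0.4295.
Independent samples, unequal variances: SE_diff = √(SE₁² + SE₂²) = √(2.44578321 + 0.18447025) = 1.6218.
t* = 2.060, so margin of error = 2.060 × 1.6218 = 3.3409.
Difference in means = 19.6 − 19.0 = 0.6000.
0.6000 ± 3.3409 → (-2.7409, 3.9409).
The interval (-2.7409, 3.9409) contains 0, so the difference is not significant.

not significant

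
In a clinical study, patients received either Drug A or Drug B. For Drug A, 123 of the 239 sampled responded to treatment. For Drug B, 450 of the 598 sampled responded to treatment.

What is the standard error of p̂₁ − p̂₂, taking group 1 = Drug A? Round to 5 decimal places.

0.03683

p̂₁ = 123/239 = 0.5146 and p̂₂ = 450/598 = 0.7525.
SE₁ = √(p̂₁(1−p̂₁)/n₁) = √(0.5146·0.4854/239) = 0.03233; SE₂ = √(0.7525·0.2475/598) = 0.01765.
Independent samples: SE of the difference = √(SE₁² + SE₂²) = √(0.0010452289 + 0.0003115225) = 0.03683.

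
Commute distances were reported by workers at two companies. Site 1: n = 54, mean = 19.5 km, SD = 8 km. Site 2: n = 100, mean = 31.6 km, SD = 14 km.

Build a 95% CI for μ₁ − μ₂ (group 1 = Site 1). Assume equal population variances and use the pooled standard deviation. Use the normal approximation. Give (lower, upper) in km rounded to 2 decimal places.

s_p = √[((n₁−1)s₁² + (n₂−1)s₂²)/(n₁+n₂−2)] = √[(53·8² + 99·14²)/152] = 12.2464.
SE = 12.2464·√(1/54 + 1/100) = 2.0681.
With z* = 1.960, margin = 1.960 × 2.0681 = 4.0535.
x̄₁ − x̄₂ = 19.5 − 31.6 = -12.1000; interval -12.1000 ± 4.0535 = (-16.15, -8.05).

(-16.15, -8.05)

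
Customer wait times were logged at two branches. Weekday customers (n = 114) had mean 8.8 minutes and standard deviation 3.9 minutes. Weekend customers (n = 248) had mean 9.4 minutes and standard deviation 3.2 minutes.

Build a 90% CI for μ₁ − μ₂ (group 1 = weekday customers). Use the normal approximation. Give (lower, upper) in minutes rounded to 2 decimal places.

SE₁ = s₁/√n₁ = 3.9/√114 = 0.3653; SE₂ = 3.2/√248 = 0.2032.
Independent samples, unequal variances: SE_diff = √(SE₁² + SE₂²) = √(0.13344409 + 0.04129024) = 0.4180.
z* = 1.645, so margin of error = 1.645 × 0.4180 = 0.6876.
Difference in means = 8.8 − 9.4 = -0.6000.
-0.6000 ± 0.6876 → (-1.29, 0.09).

(-1.29, 0.09)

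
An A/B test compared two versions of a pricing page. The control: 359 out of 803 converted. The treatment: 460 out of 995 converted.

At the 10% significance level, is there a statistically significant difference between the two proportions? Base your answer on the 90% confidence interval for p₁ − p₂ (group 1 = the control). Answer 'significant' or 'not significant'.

Sample proportions: 359/803 = 0.4471, 460/995 = 0.4623.
Each SE is √(p̂(1−p̂)/n): √(0.4471·0.5529/803) = 0.01755 and √(0.4623·0.5377/995) = 0.01581.
SE(p̂₁ − p̂₂) = √(SE₁² + SE₂²) = √(0.0003080025 + 0.0002499561) = 0.02362, since the two samples are independent.
At 90% confidence z* = 1.645; margin = 1.645 × 0.02362 = 0.03885.
The difference is 0.4471 − 0.4623 = -0.0152, so the interval is -0.0152 ± 0.03885 = (-0.05405, 0.02365).
The interval (-0.05405, 0.02365) contains 0, so the difference is not significant.

not significant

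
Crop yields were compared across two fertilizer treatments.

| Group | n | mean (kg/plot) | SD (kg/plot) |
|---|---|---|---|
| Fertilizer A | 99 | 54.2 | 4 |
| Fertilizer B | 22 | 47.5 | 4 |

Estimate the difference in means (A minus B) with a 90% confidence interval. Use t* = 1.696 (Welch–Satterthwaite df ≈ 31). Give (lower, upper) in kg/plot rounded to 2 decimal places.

Per-group SEs: s₁/√n₁ = 4/√99 = 0.4020, s₂/√n₂ = 4/√22 = 0.8528.
Unpooled SE of the difference: √(0.161604 + 0.72726784) = 0.9428.
Margin of error = t* · SE = 1.696 × 0.9428 = 1.5990.
x̄₁ − x̄₂ = 54.2 − 47.5 = 6.7000.
CI: 6.7000 ± 1.5990 = (5.10, 8.30).

(5.10, 8.30)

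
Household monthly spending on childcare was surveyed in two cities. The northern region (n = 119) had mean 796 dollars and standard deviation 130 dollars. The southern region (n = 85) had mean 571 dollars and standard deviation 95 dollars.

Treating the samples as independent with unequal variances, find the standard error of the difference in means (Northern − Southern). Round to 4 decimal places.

15.7542

Per-group SEs: s₁/√n₁ = 130/√119 = 11.9171, s₂/√n₂ = 95/√85 = 10.3042.
Unpooled SE of the difference: √(142.01727241 + 106.17653764) = 15.7542.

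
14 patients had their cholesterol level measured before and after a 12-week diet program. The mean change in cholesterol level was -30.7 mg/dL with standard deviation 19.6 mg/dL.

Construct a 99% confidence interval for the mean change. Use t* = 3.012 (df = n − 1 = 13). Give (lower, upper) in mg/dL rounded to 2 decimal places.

(-46.48, -14.92)

Paired design: SE = s_d/√n = 19.6/√14 = 5.2383.
t* = 3.012; margin of error = 3.012 × 5.2383 = 15.7778.
-30.7 ± 15.7778 → (-46.48, -14.92).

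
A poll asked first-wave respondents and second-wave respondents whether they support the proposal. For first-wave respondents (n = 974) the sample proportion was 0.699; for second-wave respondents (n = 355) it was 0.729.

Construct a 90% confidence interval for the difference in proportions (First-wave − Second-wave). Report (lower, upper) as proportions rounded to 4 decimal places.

Each SE is √(p̂(1−p̂)/n): √(0.6990·0.3010/974) = 0.01470 and √(0.7290·0.2710/355) = 0.02359.
SE(p̂₁ − p̂₂) = √(SE₁² + SE₂²) = √(0.00021609 + 0.0005564881) = 0.02780, since the two samples are independent.
At 90% confidence z* = 1.645; margin = 1.645 × 0.02780 = 0.04573.
The difference is 0.6990 − 0.7290 = -0.0300, so the interval is -0.0300 ± 0.04573 = (-0.0757, 0.0157).

(-0.0757, 0.0157)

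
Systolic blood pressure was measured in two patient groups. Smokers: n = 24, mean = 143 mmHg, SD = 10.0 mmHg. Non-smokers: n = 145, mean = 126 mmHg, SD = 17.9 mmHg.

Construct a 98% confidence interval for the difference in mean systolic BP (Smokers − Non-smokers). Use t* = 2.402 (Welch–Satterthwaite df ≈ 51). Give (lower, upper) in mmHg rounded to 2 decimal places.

SE₁ = s₁/√n₁ = 10.0/√24 = 2.0412; SE₂ = 17.9/√145 = 1.4865.
Independent samples, unequal variances: SE_diff = √(SE₁² + SE₂²) = √(4.16649744 + 2.20968225) = 2.5251.
t* = 2.402, so margin of error = 2.402 × 2.5251 = 6.0653.
Difference in means = 143 − 126 = 17.0000.
17.0000 ± 6.0653 → (10.93, 23.07).

(10.93, 23.07)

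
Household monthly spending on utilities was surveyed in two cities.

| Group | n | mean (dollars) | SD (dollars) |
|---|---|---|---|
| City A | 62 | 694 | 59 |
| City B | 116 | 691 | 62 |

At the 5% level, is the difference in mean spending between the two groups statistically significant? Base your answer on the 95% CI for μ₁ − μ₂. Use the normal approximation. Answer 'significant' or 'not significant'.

not significant

SE₁ = s₁/√n₁ = 59/√62 = 7.4930; SE₂ = 62/√116 = 5.7566.
Independent samples, unequal variances: SE_diff = √(SE₁² + SE₂²) = √(56.145049 + 33.13844356) = 9.4490.
z* = 1.960, so margin of error = 1.960 × 9.4490 = 18.5200.
Difference in means = 694 − 691 = 3.0000.
3.0000 ± 18.5200 → (-15.5200, 21.5200).
The interval (-15.5200, 21.5200) contains 0, so the difference is not significant.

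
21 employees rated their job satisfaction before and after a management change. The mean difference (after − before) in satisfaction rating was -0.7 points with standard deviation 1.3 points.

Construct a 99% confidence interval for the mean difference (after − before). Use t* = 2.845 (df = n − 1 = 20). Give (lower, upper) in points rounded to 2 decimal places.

This is a matched-pairs design, so SE = s_d/√n = 1.3/√21 = 0.2837.
Margin = 2.845 × 0.2837 = 0.8071; the interval is -0.7 ± 0.8071 = (-1.51, 0.11).

(-1.51, 0.11)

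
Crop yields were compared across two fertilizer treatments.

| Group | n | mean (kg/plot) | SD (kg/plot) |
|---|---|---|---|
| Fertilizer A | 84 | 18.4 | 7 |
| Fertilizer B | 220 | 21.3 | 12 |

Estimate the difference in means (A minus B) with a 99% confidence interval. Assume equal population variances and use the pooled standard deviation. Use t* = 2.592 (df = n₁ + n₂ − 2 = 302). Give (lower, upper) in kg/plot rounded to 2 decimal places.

Pooled variance s_p² = [83·7² + 219·12²] / (84+220−2) = 117.8907, so s_p = 10.8577.
SE_diff = s_p·√(1/n₁ + 1/n₂) = 10.8577·√(1/84 + 1/220) = 1.3926.
t* = 2.592; margin = 2.592 × 1.3926 = 3.6096.
Difference = 18.4 − 21.3 = -2.9000.
-2.9000 ± 3.6096 → (-6.51, 0.71).

(-6.51, 0.71)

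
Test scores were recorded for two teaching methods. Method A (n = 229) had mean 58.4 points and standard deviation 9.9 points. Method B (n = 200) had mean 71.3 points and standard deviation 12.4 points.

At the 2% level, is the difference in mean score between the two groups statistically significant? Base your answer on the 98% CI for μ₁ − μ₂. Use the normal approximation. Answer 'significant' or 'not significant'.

significant

Per-group SEs: s₁/√n₁ = 9.9/√229 = 0.6542, s₂/√n₂ = 12.4/√200 = 0.8768.
Unpooled SE of the difference: √(0.42797764 + 0.76877824) = 1.0940.
Margin of error = z* · SE = 2.326 × 1.0940 = 2.5446.
x̄₁ − x̄₂ = 58.4 − 71.3 = -12.9000.
CI: -12.9000 ± 2.5446 = (-15.4446, -10.3554).
The interval (-15.4446, -10.3554) does not contain 0, so the difference is significant.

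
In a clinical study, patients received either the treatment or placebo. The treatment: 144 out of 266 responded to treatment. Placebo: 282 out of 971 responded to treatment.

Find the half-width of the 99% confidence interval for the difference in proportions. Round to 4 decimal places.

p̂₁ = 144/266 = 0.5414 and p̂₂ = 282/971 = 0.2904.
SE₁ = √(p̂₁(1−p̂₁)/n₁) = √(0.5414·0.4586/266) = 0.03055; SE₂ = √(0.2904·0.7096/971) = 0.01457.
Independent samples: SE of the difference = √(SE₁² + SE₂²) = √(0.0009333025 + 0.0002122849) = 0.03385.
z* for 99% confidence is 2.576, so the margin of error is 2.576 × 0.03385 = 0.08720.

0.0872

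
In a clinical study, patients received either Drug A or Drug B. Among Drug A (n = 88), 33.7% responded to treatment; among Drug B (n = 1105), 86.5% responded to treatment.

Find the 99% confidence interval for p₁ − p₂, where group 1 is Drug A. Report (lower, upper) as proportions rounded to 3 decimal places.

(-0.660, -0.396)

Each SE is √(p̂(1−p̂)/n): √(0.3370·0.6630/88) = 0.05039 and √(0.8650·0.1350/1105) = 0.01028.
SE(p̂₁ − p̂₂) = √(SE₁² + SE₂²) = √(0.0025391521 + 0.0001056784) = 0.05143, since the two samples are independent.
At 99% confidence z* = 2.576; margin = 2.576 × 0.05143 = 0.13248.
The difference is 0.3370 − 0.8650 = -0.5280, so the interval is -0.5280 ± 0.13248 = (-0.660, -0.396).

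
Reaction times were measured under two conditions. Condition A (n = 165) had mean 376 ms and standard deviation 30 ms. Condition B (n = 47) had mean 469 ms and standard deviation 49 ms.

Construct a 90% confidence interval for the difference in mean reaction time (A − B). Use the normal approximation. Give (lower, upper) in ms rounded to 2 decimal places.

(-105.37, -80.63)

Standard errors of each mean: 30/√165 = 2.3355 and 49/√47 = 7.1474.
SE(x̄₁ − x̄₂) = √(2.3355² + 7.1474²) = 7.5193 for independent samples with unequal variances.
With z* = 1.645, the margin is 1.645 × 7.5193 = 12.3692.
x̄₁ − x̄₂ = 376 − 469 = -93.0000; the interval is -93.0000 ± 12.3692 = (-105.37, -80.63).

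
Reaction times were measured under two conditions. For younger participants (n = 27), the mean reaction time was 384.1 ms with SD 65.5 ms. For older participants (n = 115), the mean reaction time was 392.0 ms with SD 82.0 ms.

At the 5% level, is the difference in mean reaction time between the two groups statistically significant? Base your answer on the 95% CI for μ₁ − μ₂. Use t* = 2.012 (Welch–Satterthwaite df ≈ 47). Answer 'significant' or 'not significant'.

SE₁ = s₁/√n₁ = 65.5/√27 = 12.6055; SE₂ = 82.0/√115 = 7.6465.
Independent samples, unequal variances: SE_diff = √(SE₁² + SE₂²) = √(158.89863025 + 58.46896225) = 14.7434.
t* = 2.012, so margin of error = 2.012 × 14.7434 = 29.6637.
Difference in means = 384.1 − 392.0 = -7.9000.
-7.9000 ± 29.6637 → (-37.5637, 21.7637).
The interval (-37.5637, 21.7637) contains 0, so the difference is not significant.

not significant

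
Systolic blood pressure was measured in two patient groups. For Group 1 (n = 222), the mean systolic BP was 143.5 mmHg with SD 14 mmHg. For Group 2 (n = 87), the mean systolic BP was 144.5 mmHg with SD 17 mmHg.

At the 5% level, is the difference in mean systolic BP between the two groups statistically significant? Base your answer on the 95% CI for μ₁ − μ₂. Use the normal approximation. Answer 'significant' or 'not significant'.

Standard errors of each mean: 14/√222 = 0.9396 and 17/√87 = 1.8226.
SE(x̄₁ − x̄₂) = √(0.9396² + 1.8226²) = 2.0505 for independent samples with unequal variances.
With z* = 1.960, the margin is 1.960 × 2.0505 = 4.0190.
x̄₁ − x̄₂ = 143.5 − 144.5 = -1.0000; the interval is -1.0000 ± 4.0190 = (-5.0190, 3.0190).
The interval (-5.0190, 3.0190) contains 0, so the difference is not significant.

not significant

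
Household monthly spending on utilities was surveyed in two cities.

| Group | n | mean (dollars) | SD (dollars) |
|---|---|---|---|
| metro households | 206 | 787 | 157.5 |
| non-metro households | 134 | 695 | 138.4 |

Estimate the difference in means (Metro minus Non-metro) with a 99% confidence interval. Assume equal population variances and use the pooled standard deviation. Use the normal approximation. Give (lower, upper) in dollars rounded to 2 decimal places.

(49.04, 134.96)

s_p = √[((n₁−1)s₁² + (n₂−1)s₂²)/(n₁+n₂−2)] = √[(205·157.5² + 133·138.4²)/338] = 150.2743.
SE = 150.2743·√(1/206 + 1/134) = 16.6778.
With z* = 2.576, margin = 2.576 × 16.6778 = 42.9620.
x̄₁ − x̄₂ = 787 − 695 = 92.0000; interval 92.0000 ± 42.9620 = (49.04, 134.96).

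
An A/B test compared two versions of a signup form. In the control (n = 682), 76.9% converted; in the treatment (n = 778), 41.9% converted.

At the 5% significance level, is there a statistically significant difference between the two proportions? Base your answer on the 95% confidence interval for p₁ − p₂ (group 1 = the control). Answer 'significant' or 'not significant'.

Each SE is √(p̂(1−p̂)/n): √(0.7690·0.2310/682) = 0.01614 and √(0.4190·0.5810/778) = 0.01769.
SE(p̂₁ − p̂₂) = √(SE₁² + SE₂²) = √(0.0002604996 + 0.0003129361) = 0.02395, since the two samples are independent.
At 95% confidence z* = 1.960; margin = 1.960 × 0.02395 = 0.04694.
The difference is 0.7690 − 0.4190 = 0.3500, so the interval is 0.3500 ± 0.04694 = (0.30306, 0.39694).
The interval (0.30306, 0.39694) does not contain 0, so the difference is significant.

significant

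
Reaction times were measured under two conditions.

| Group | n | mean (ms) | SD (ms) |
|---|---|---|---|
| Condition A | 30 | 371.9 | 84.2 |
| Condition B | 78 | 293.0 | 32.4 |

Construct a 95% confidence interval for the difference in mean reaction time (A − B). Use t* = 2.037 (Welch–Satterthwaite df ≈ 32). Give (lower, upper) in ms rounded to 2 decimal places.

(46.71, 111.09)

SE₁ = s₁/√n₁ = 84.2/√30 = 15.3727; SE₂ = 32.4/√78 = 3.6686.
Independent samples, unequal variances: SE_diff = √(SE₁² + SE₂²) = √(236.31990529 + 13.45862596) = 15.8044.
t* = 2.037, so margin of error = 2.037 × 15.8044 = 32.1936.
Difference in means = 371.9 − 293.0 = 78.9000.
78.9000 ± 32.1936 → (46.71, 111.09).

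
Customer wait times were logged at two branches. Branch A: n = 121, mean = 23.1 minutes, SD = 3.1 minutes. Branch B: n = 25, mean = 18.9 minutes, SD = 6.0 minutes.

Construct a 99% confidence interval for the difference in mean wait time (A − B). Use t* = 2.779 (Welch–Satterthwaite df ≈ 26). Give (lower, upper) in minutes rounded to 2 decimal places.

SE₁ = s₁/√n₁ = 3.1/√121 = 0.2818; SE₂ = 6.0/√25 = 1.2000.
Independent samples, unequal variances: SE_diff = √(SE₁² + SE₂²) = √(0.07941124 + 1.44) = 1.2326.
t* = 2.779, so margin of error = 2.779 × 1.2326 = 3.4254.
Difference in means = 23.1 − 18.9 = 4.2000.
4.2000 ± 3.4254 → (0.77, 7.63).

(0.77, 7.63)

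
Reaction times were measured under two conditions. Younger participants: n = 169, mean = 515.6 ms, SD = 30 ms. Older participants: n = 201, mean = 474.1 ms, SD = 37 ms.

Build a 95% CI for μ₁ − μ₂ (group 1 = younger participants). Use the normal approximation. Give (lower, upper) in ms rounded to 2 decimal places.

(34.67, 48.33)

Per-group SEs: s₁/√n₁ = 30/√169 = 2.3077, s₂/√n₂ = 37/√201 = 2.6098.
Unpooled SE of the difference: √(5.32547929 + 6.81105604) = 3.4838.
Margin of error = z* · SE = 1.960 × 3.4838 = 6.8282.
x̄₁ − x̄₂ = 515.6 − 474.1 = 41.5000.
CI: 41.5000 ± 6.8282 = (34.67, 48.33).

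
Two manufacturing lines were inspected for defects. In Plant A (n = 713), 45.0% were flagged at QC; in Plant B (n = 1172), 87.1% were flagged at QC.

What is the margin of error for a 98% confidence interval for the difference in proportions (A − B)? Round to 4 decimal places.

SE₁ = √(p̂₁(1−p̂₁)/n₁) = √(0.4500·0.5500/713) = 0.01863; SE₂ = √(0.8710·0.1290/1172) = 0.00979.
Independent samples: SE of the difference = √(SE₁² + SE₂²) = √(0.0003470769 + 0.0000958441) = 0.02105.
z* for 98% confidence is 2.326, so the margin of error is 2.326 × 0.02105 = 0.04896.

0.0490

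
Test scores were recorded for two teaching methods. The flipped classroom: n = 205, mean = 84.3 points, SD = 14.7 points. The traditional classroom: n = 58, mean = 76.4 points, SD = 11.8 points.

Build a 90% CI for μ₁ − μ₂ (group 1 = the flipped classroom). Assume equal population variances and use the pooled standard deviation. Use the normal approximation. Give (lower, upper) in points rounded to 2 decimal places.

s_p = √[((n₁−1)s₁² + (n₂−1)s₂²)/(n₁+n₂−2)] = √[(204·14.7² + 57·11.8²)/261] = 14.1176.
SE = 14.1176·√(1/205 + 1/58) = 2.0997.
With z* = 1.645, margin = 1.645 × 2.0997 = 3.4540.
x̄₁ − x̄₂ = 84.3 − 76.4 = 7.9000; interval 7.9000 ± 3.4540 = (4.45, 11.35).

(4.45, 11.35)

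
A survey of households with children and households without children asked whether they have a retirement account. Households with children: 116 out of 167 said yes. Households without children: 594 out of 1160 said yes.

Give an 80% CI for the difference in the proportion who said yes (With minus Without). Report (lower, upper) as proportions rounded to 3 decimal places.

p̂₁ = 116/167 = 0.6946 and p̂₂ = 594/1160 = 0.5121.
SE₁ = √(p̂₁(1−p̂₁)/n₁) = √(0.6946·0.3054/167) = 0.03564; SE₂ = √(0.5121·0.4879/1160) = 0.01468.
Independent samples: SE of the difference = √(SE₁² + SE₂²) = √(0.0012702096 + 0.0002155024) = 0.03854.
z* for 80% confidence is 1.282, so the margin of error is 1.282 × 0.03854 = 0.04941.
Point estimate p̂₁ − p̂₂ = 0.6946 − 0.5121 = 0.1825.
0.1825 ± 0.04941 → (0.133, 0.232).

(0.133, 0.232)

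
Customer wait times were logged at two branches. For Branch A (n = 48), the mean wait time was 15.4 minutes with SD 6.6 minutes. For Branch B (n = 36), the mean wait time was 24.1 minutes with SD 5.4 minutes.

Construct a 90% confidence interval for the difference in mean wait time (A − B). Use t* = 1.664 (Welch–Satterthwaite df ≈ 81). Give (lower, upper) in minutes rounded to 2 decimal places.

SE₁ = s₁/√n₁ = 6.6/√48 = 0.9526; SE₂ = 5.4/√36 = 0.9000.
Independent samples, unequal variances: SE_diff = √(SE₁² + SE₂²) = √(0.90744676 + 0.81) = 1.3105.
t* = 1.664, so margin of error = 1.664 × 1.3105 = 2.1807.
Difference in means = 15.4 − 24.1 = -8.7000.
-8.7000 ± 2.1807 → (-10.88, -6.52).

(-10.88, -6.52)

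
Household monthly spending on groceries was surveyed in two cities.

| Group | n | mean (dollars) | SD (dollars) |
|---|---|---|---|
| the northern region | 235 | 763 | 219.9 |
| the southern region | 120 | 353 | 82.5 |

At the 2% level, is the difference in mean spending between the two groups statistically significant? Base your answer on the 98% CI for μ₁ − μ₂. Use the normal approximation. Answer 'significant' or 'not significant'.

SE₁ = s₁/√n₁ = 219.9/√235 = 14.3447; SE₂ = 82.5/√120 = 7.5312.
Independent samples, unequal variances: SE_diff = √(SE₁² + SE₂²) = √(205.77041809 + 56.71897344) = 16.2015.
z* = 2.326, so margin of error = 2.326 × 16.2015 = 37.6847.
Difference in means = 763 − 353 = 410.0000.
410.0000 ± 37.6847 → (372.3153, 447.6847).
The interval (372.3153, 447.6847) does not contain 0, so the difference is significant.

significant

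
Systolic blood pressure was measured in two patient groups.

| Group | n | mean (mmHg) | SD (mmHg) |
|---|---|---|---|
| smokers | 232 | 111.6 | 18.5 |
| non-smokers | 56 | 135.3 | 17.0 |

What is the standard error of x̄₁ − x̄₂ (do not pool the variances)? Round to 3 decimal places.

Per-group SEs: s₁/√n₁ = 18.5/√232 = 1.2146, s₂/√n₂ = 17.0/√56 = 2.2717.
Unpooled SE of the difference: √(1.47525316 + 5.16062089) = 2.5760.

2.576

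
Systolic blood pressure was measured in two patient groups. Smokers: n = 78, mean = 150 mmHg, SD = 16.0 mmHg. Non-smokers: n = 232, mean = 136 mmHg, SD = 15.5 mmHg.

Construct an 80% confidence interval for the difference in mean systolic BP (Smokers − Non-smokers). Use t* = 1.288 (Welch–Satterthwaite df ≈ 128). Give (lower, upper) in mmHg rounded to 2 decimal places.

(11.32, 16.68)

SE₁ = s₁/√n₁ = 16.0/√78 = 1.8116; SE₂ = 15.5/√232 = 1.0176.
Independent samples, unequal variances: SE_diff = √(SE₁² + SE₂²) = √(3.28189456 + 1.03550976) = 2.0778.
t* = 1.288, so margin of error = 1.288 × 2.0778 = 2.6762.
Difference in means = 150 − 136 = 14.0000.
14.0000 ± 2.6762 → (11.32, 16.68).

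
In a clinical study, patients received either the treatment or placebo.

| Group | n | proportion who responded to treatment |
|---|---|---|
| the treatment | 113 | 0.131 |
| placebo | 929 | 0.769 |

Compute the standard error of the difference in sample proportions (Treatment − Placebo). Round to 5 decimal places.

Each SE is √(p̂(1−p̂)/n): √(0.1310·0.8690/113) = 0.03174 and √(0.7690·0.2310/929) = 0.01383.
SE(p̂₁ − p̂₂) = √(SE₁² + SE₂²) = √(0.0010074276 + 0.0001912689) = 0.03462, since the two samples are independent.

0.03462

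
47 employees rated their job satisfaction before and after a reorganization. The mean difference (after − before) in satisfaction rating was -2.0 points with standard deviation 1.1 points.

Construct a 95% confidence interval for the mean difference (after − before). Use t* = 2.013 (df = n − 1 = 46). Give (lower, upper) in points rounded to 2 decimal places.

This is a matched-pairs design, so SE = s_d/√n = 1.1/√47 = 0.1605.
Margin = 2.013 × 0.1605 = 0.3231; the interval is -2.0 ± 0.3231 = (-2.32, -1.68).

(-2.32, -1.68)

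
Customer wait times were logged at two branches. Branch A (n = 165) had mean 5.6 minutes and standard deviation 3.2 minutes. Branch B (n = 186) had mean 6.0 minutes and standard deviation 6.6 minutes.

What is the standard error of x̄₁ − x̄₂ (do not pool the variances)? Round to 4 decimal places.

0.5443

Per-group SEs: s₁/√n₁ = 3.2/√165 = 0.2491, s₂/√n₂ = 6.6/√186 = 0.4839.
Unpooled SE of the difference: √(0.06205081 + 0.23415921) = 0.5443.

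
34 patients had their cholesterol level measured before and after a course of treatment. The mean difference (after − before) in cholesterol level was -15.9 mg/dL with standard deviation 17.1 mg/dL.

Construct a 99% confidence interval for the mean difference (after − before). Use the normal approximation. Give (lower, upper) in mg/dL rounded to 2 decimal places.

(-23.45, -8.35)

Paired design: SE = s_d/√n = 17.1/√34 = 2.9326.
z* = 2.576; margin of error = 2.576 × 2.9326 = 7.5544.
-15.9 ± 7.5544 → (-23.45, -8.35).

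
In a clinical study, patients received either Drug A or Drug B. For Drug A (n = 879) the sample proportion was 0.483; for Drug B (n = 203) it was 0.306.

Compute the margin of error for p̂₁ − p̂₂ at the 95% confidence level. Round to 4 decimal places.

0.0715

SE₁ = √(p̂₁(1−p̂₁)/n₁) = √(0.4830·0.5170/879) = 0.01685; SE₂ = √(0.3060·0.6940/203) = 0.03234.
Independent samples: SE of the difference = √(SE₁² + SE₂²) = √(0.0002839225 + 0.0010458756) = 0.03647.
z* for 95% confidence is 1.960, so the margin of error is 1.960 × 0.03647 = 0.07148.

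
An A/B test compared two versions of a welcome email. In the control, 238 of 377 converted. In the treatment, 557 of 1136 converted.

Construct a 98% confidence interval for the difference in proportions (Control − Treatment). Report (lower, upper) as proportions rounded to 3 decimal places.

p̂₁ = 238/377 = 0.6313 and p̂₂ = 557/1136 = 0.4903.
SE₁ = √(p̂₁(1−p̂₁)/n₁) = √(0.6313·0.3687/377) = 0.02485; SE₂ = √(0.4903·0.5097/1136) = 0.01483.
Independent samples: SE of the difference = √(SE₁² + SE₂²) = √(0.0006175225 + 0.0002199289) = 0.02894.
z* for 98% confidence is 2.326, so the margin of error is 2.326 × 0.02894 = 0.06731.
Point estimate p̂₁ − p̂₂ = 0.6313 − 0.4903 = 0.1410.
0.1410 ± 0.06731 → (0.074, 0.208).

(0.074, 0.208)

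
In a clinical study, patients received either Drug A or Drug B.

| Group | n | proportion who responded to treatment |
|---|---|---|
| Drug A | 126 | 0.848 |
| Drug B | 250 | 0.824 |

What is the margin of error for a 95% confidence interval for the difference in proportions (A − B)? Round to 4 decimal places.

0.0785

The two standard errors are √(0.8480×0.1520/126) = 0.03198 and √(0.8240×0.1760/250) = 0.02409.
Because the samples are independent, SE_diff = √(0.03198² + 0.02409²) = 0.04004.
Using z* = 1.960 for 95%, ME = 1.960 × 0.04004 = 0.07848.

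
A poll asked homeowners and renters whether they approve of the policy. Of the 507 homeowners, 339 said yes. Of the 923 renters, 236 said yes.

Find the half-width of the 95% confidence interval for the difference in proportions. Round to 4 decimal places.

0.0497

Sample proportions: 339/507 = 0.6686, 236/923 = 0.2557.
Each SE is √(p̂(1−p̂)/n): √(0.6686·0.3314/507) = 0.02091 and √(0.2557·0.7443/923) = 0.01436.
SE(p̂₁ − p̂₂) = √(SE₁² + SE₂²) = √(0.0004372281 + 0.0002062096) = 0.02537, since the two samples are independent.
At 95% confidence z* = 1.960; margin = 1.960 × 0.02537 = 0.04973.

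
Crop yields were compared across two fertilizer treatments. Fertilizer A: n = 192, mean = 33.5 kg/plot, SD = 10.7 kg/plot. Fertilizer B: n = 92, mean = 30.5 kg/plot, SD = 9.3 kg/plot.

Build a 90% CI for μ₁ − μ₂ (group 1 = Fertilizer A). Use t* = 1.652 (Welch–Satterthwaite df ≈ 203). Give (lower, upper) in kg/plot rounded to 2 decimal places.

Per-group SEs: s₁/√n₁ = 10.7/√192 = 0.7722, s₂/√n₂ = 9.3/√92 = 0.9696.
Unpooled SE of the difference: √(0.59629284 + 0.94012416) = 1.2395.
Margin of error = t* · SE = 1.652 × 1.2395 = 2.0477.
x̄₁ − x̄₂ = 33.5 − 30.5 = 3.0000.
CI: 3.0000 ± 2.0477 = (0.95, 5.05).

(0.95, 5.05)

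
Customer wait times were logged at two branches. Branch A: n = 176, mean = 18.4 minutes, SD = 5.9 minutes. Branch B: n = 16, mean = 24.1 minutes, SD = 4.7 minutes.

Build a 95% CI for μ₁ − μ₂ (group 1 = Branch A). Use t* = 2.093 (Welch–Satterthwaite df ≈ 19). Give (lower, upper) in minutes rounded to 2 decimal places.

(-8.33, -3.07)

Per-group SEs: s₁/√n₁ = 5.9/√176 = 0.4447, s₂/√n₂ = 4.7/√16 = 1.1750.
Unpooled SE of the difference: √(0.19775809 + 1.380625) = 1.2563.
Margin of error = t* · SE = 2.093 × 1.2563 = 2.6294.
x̄₁ − x̄₂ = 18.4 − 24.1 = -5.7000.
CI: -5.7000 ± 2.6294 = (-8.33, -3.07).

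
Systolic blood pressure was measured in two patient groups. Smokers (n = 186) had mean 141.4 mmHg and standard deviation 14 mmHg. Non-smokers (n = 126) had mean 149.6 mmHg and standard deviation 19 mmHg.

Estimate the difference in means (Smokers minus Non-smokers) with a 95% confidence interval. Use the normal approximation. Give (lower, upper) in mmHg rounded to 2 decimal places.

(-12.08, -4.32)

Standard errors of each mean: 14/√186 = 1.0265 and 19/√126 = 1.6927.
SE(x̄₁ − x̄₂) = √(1.0265² + 1.6927²) = 1.9796 for independent samples with unequal variances.
With z* = 1.960, the margin is 1.960 × 1.9796 = 3.8800.
x̄₁ − x̄₂ = 141.4 − 149.6 = -8.2000; the interval is -8.2000 ± 3.8800 = (-12.08, -4.32).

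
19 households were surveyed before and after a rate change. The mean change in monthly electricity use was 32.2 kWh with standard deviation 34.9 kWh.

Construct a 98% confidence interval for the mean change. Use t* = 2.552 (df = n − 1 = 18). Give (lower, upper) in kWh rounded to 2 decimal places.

This is a matched-pairs design, so SE = s_d/√n = 34.9/√19 = 8.0066.
Margin = 2.552 × 8.0066 = 20.4328; the interval is 32.2 ± 20.4328 = (11.77, 52.63).

(11.77, 52.63)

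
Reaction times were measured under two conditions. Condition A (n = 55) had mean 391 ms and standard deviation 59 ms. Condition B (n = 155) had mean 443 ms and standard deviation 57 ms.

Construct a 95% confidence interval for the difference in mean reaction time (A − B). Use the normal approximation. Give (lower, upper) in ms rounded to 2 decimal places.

(-69.99, -34.01)

SE₁ = s₁/√n₁ = 59/√55 = 7.9556; SE₂ = 57/√155 = 4.5784.
Independent samples, unequal variances: SE_diff = √(SE₁² + SE₂²) = √(63.29157136 + 20.96174656) = 9.1790.
z* = 1.960, so margin of error = 1.960 × 9.1790 = 17.9908.
Difference in means = 391 − 443 = -52.0000.
-52.0000 ± 17.9908 → (-69.99, -34.01).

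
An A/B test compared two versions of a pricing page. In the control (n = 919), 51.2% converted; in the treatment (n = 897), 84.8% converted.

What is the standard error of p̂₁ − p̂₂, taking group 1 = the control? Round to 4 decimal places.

0.0204

The two standard errors are √(0.5120×0.4880/919) = 0.01649 and √(0.8480×0.1520/897) = 0.01199.
Because the samples are independent, SE_diff = √(0.01649² + 0.01199²) = 0.02039.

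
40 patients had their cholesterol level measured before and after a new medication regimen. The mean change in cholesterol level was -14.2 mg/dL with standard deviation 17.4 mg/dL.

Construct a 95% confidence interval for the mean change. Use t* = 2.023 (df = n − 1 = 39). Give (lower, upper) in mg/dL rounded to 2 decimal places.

This is a matched-pairs design, so SE = s_d/√n = 17.4/√40 = 2.7512.
Margin = 2.023 × 2.7512 = 5.5657; the interval is -14.2 ± 5.5657 = (-19.77, -8.63).

(-19.77, -8.63)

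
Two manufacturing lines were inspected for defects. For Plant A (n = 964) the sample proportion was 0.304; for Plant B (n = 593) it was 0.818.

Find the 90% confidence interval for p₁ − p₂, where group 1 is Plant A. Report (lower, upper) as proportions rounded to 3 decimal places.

Each SE is √(p̂(1−p̂)/n): √(0.3040·0.6960/964) = 0.01482 and √(0.8180·0.1820/593) = 0.01584.
SE(p̂₁ − p̂₂) = √(SE₁² + SE₂²) = √(0.0002196324 + 0.0002509056) = 0.02169, since the two samples are independent.
At 90% confidence z* = 1.645; margin = 1.645 × 0.02169 = 0.03568.
The difference is 0.3040 − 0.8180 = -0.5140, so the interval is -0.5140 ± 0.03568 = (-0.550, -0.478).

(-0.550, -0.478)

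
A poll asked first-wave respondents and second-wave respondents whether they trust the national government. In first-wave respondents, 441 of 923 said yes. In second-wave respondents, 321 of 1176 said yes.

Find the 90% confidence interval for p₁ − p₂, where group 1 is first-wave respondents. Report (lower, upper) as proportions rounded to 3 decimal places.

(0.170, 0.239)

Sample proportions: 441/923 = 0.4778, 321/1176 = 0.2730.
Each SE is √(p̂(1−p̂)/n): √(0.4778·0.5222/923) = 0.01644 and √(0.2730·0.7270/1176) = 0.01299.
SE(p̂₁ − p̂₂) = √(SE₁² + SE₂²) = √(0.0002702736 + 0.0001687401) = 0.02095, since the two samples are independent.
At 90% confidence z* = 1.645; margin = 1.645 × 0.02095 = 0.03446.
The difference is 0.4778 − 0.2730 = 0.2048, so the interval is 0.2048 ± 0.03446 = (0.170, 0.239).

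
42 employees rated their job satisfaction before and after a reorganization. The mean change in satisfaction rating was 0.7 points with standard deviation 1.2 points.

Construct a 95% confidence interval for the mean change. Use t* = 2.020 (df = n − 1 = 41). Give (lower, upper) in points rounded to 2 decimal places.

Paired design: SE = s_d/√n = 1.2/√42 = 0.1852.
t* = 2.020; margin of error = 2.020 × 0.1852 = 0.3741.
0.7 ± 0.3741 → (0.33, 1.07).

(0.33, 1.07)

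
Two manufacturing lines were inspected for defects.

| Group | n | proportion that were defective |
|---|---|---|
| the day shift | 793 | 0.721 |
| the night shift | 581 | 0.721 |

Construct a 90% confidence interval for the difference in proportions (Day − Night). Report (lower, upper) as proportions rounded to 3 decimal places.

The two standard errors are √(0.7210×0.2790/793) = 0.01593 and √(0.7210×0.2790/581) = 0.01861.
Because the samples are independent, SE_diff = √(0.01593² + 0.01861²) = 0.02450.
Using z* = 1.645 for 90%, ME = 1.645 × 0.02450 = 0.04030.
p̂₁ − p̂₂ = 0.0000; interval 0.0000 ± 0.04030 gives (-0.040, 0.040).

(-0.040, 0.040)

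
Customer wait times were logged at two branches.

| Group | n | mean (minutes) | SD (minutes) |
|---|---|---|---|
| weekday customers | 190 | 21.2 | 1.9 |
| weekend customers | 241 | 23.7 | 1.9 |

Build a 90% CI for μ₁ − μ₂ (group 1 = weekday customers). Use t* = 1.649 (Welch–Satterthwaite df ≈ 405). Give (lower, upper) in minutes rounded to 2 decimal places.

Per-group SEs: s₁/√n₁ = 1.9/√190 = 0.1378, s₂/√n₂ = 1.9/√241 = 0.1224.
Unpooled SE of the difference: √(0.01898884 + 0.01498176) = 0.1843.
Margin of error = t* · SE = 1.649 × 0.1843 = 0.3039.
x̄₁ − x̄₂ = 21.2 − 23.7 = -2.5000.
CI: -2.5000 ± 0.3039 = (-2.80, -2.20).

(-2.80, -2.20)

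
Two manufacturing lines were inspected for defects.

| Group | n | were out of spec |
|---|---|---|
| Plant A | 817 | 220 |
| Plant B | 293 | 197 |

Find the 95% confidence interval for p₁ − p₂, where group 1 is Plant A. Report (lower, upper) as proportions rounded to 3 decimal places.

(-0.465, -0.341)

p̂₁ = 220/817 = 0.2693 and p̂₂ = 197/293 = 0.6724.
SE₁ = √(p̂₁(1−p̂₁)/n₁) = √(0.2693·0.7307/817) = 0.01552; SE₂ = √(0.6724·0.3276/293) = 0.02742.
Independent samples: SE of the difference = √(SE₁² + SE₂²) = √(0.0002408704 + 0.0007518564) = 0.03151.
z* for 95% confidence is 1.960, so the margin of error is 1.960 × 0.03151 = 0.06176.
Point estimate p̂₁ − p̂₂ = 0.2693 − 0.6724 = -0.4031.
-0.4031 ± 0.06176 → (-0.465, -0.341).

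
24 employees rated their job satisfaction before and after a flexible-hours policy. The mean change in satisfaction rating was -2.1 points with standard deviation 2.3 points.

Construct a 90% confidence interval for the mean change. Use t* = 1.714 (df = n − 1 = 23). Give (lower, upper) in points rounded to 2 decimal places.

(-2.90, -1.30)

Paired design: SE = s_d/√n = 2.3/√24 = 0.4695.
t* = 1.714; margin of error = 1.714 × 0.4695 = 0.8047.
-2.1 ± 0.8047 → (-2.90, -1.30).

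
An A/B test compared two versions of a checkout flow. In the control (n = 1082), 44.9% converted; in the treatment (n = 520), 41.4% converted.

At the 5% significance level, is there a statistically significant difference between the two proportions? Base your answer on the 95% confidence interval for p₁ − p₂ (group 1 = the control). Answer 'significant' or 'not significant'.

SE₁ = √(p̂₁(1−p̂₁)/n₁) = √(0.4490·0.5510/1082) = 0.01512; SE₂ = √(0.4140·0.5860/520) = 0.02160.
Independent samples: SE of the difference = √(SE₁² + SE₂²) = √(0.0002286144 + 0.00046656) = 0.02637.
z* for 95% confidence is 1.960, so the margin of error is 1.960 × 0.02637 = 0.05169.
Point estimate p̂₁ − p̂₂ = 0.4490 − 0.4140 = 0.0350.
0.0350 ± 0.05169 → (-0.01669, 0.08669).
The interval (-0.01669, 0.08669) contains 0, so the difference is not significant.

not significant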